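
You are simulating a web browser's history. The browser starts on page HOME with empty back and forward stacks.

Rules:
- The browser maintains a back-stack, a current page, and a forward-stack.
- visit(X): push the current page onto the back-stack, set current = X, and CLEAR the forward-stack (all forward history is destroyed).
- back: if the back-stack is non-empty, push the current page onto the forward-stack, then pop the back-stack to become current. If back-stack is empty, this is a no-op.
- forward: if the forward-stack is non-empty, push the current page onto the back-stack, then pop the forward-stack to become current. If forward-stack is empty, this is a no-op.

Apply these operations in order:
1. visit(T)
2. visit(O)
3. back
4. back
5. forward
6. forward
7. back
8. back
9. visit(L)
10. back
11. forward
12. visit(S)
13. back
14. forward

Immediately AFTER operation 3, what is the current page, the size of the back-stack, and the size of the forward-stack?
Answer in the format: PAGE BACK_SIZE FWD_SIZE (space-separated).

After 1 (visit(T)): cur=T back=1 fwd=0
After 2 (visit(O)): cur=O back=2 fwd=0
After 3 (back): cur=T back=1 fwd=1

T 1 1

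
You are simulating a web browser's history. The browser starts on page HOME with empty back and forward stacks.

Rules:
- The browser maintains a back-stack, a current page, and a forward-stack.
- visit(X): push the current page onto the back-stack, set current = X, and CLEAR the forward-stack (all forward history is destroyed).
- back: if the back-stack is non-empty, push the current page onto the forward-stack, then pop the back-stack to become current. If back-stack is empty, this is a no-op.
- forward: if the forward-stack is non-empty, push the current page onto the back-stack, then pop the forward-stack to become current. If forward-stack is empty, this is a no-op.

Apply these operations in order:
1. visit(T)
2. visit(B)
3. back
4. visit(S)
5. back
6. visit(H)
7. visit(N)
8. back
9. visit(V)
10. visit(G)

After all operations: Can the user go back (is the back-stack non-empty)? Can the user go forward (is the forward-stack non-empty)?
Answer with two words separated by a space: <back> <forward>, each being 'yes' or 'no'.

Answer: yes no

Derivation:
After 1 (visit(T)): cur=T back=1 fwd=0
After 2 (visit(B)): cur=B back=2 fwd=0
After 3 (back): cur=T back=1 fwd=1
After 4 (visit(S)): cur=S back=2 fwd=0
After 5 (back): cur=T back=1 fwd=1
After 6 (visit(H)): cur=H back=2 fwd=0
After 7 (visit(N)): cur=N back=3 fwd=0
After 8 (back): cur=H back=2 fwd=1
After 9 (visit(V)): cur=V back=3 fwd=0
After 10 (visit(G)): cur=G back=4 fwd=0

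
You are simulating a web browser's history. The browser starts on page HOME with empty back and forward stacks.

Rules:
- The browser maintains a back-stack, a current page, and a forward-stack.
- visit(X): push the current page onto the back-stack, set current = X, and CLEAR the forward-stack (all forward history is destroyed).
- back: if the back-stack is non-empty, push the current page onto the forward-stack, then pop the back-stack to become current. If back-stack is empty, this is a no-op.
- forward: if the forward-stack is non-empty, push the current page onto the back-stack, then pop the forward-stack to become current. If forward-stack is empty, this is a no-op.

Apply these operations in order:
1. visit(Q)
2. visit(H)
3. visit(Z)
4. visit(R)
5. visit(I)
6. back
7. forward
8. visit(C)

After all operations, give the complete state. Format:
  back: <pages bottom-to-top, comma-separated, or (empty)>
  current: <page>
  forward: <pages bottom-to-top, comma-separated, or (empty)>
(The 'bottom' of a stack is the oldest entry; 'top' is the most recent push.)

After 1 (visit(Q)): cur=Q back=1 fwd=0
After 2 (visit(H)): cur=H back=2 fwd=0
After 3 (visit(Z)): cur=Z back=3 fwd=0
After 4 (visit(R)): cur=R back=4 fwd=0
After 5 (visit(I)): cur=I back=5 fwd=0
After 6 (back): cur=R back=4 fwd=1
After 7 (forward): cur=I back=5 fwd=0
After 8 (visit(C)): cur=C back=6 fwd=0

Answer: back: HOME,Q,H,Z,R,I
current: C
forward: (empty)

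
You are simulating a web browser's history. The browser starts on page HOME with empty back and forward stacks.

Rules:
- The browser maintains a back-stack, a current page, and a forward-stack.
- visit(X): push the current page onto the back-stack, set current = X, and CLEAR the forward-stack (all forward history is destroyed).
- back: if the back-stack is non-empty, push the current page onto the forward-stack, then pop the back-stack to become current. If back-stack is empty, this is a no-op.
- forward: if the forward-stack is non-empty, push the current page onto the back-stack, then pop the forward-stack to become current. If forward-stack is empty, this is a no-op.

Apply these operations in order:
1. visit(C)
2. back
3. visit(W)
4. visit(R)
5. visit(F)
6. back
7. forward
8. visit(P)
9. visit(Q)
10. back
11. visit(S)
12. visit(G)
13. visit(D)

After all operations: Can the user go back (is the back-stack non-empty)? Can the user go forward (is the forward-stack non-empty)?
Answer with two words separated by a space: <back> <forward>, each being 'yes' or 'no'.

Answer: yes no

Derivation:
After 1 (visit(C)): cur=C back=1 fwd=0
After 2 (back): cur=HOME back=0 fwd=1
After 3 (visit(W)): cur=W back=1 fwd=0
After 4 (visit(R)): cur=R back=2 fwd=0
After 5 (visit(F)): cur=F back=3 fwd=0
After 6 (back): cur=R back=2 fwd=1
After 7 (forward): cur=F back=3 fwd=0
After 8 (visit(P)): cur=P back=4 fwd=0
After 9 (visit(Q)): cur=Q back=5 fwd=0
After 10 (back): cur=P back=4 fwd=1
After 11 (visit(S)): cur=S back=5 fwd=0
After 12 (visit(G)): cur=G back=6 fwd=0
After 13 (visit(D)): cur=D back=7 fwd=0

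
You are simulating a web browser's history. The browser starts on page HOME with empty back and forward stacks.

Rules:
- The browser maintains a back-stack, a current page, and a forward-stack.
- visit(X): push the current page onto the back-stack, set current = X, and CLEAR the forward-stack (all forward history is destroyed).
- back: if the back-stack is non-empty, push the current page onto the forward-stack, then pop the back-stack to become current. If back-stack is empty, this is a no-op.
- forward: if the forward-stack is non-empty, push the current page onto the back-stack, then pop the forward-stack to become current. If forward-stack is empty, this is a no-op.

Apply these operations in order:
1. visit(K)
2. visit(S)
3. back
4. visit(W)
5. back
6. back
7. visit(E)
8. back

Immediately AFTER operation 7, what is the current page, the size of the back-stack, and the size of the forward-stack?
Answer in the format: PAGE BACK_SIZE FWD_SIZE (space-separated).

After 1 (visit(K)): cur=K back=1 fwd=0
After 2 (visit(S)): cur=S back=2 fwd=0
After 3 (back): cur=K back=1 fwd=1
After 4 (visit(W)): cur=W back=2 fwd=0
After 5 (back): cur=K back=1 fwd=1
After 6 (back): cur=HOME back=0 fwd=2
After 7 (visit(E)): cur=E back=1 fwd=0

E 1 0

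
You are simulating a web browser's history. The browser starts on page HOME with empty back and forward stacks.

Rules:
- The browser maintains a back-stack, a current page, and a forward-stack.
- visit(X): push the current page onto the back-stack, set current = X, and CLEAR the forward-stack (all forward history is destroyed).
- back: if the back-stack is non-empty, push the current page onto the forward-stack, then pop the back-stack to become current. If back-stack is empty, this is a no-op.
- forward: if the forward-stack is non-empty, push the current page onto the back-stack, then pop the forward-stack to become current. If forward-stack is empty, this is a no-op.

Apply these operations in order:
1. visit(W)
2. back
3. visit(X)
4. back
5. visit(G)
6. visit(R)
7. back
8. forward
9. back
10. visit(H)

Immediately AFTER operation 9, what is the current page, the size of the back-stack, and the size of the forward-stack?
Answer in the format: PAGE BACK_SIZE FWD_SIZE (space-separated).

After 1 (visit(W)): cur=W back=1 fwd=0
After 2 (back): cur=HOME back=0 fwd=1
After 3 (visit(X)): cur=X back=1 fwd=0
After 4 (back): cur=HOME back=0 fwd=1
After 5 (visit(G)): cur=G back=1 fwd=0
After 6 (visit(R)): cur=R back=2 fwd=0
After 7 (back): cur=G back=1 fwd=1
After 8 (forward): cur=R back=2 fwd=0
After 9 (back): cur=G back=1 fwd=1

G 1 1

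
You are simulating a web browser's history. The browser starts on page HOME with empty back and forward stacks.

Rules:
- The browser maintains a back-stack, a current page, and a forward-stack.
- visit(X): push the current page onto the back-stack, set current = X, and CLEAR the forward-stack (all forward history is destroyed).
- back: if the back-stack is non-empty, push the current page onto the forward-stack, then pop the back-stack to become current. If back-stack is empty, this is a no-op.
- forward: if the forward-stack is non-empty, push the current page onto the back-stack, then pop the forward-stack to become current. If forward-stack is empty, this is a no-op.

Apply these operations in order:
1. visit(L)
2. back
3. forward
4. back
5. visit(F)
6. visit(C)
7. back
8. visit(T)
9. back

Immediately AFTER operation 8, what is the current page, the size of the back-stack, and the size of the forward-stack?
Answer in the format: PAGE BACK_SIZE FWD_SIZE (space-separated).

After 1 (visit(L)): cur=L back=1 fwd=0
After 2 (back): cur=HOME back=0 fwd=1
After 3 (forward): cur=L back=1 fwd=0
After 4 (back): cur=HOME back=0 fwd=1
After 5 (visit(F)): cur=F back=1 fwd=0
After 6 (visit(C)): cur=C back=2 fwd=0
After 7 (back): cur=F back=1 fwd=1
After 8 (visit(T)): cur=T back=2 fwd=0

T 2 0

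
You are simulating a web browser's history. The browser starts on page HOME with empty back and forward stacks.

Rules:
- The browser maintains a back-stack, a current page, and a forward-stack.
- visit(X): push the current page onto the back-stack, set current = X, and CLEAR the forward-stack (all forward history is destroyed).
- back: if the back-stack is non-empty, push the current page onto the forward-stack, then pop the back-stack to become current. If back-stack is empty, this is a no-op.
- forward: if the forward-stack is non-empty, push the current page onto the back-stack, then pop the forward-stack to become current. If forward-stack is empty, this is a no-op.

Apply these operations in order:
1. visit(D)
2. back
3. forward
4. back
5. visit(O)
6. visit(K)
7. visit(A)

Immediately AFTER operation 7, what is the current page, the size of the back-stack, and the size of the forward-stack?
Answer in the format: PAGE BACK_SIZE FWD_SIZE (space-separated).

After 1 (visit(D)): cur=D back=1 fwd=0
After 2 (back): cur=HOME back=0 fwd=1
After 3 (forward): cur=D back=1 fwd=0
After 4 (back): cur=HOME back=0 fwd=1
After 5 (visit(O)): cur=O back=1 fwd=0
After 6 (visit(K)): cur=K back=2 fwd=0
After 7 (visit(A)): cur=A back=3 fwd=0

A 3 0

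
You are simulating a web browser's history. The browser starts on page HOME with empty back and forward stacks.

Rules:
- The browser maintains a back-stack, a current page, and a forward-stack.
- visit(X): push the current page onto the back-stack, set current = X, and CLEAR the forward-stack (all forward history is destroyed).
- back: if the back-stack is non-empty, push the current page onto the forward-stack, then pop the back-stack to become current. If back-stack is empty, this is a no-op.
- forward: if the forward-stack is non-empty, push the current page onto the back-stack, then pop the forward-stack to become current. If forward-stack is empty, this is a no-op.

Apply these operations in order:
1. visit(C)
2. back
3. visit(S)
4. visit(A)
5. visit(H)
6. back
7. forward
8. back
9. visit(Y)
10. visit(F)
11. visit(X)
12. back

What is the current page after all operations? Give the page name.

Answer: F

Derivation:
After 1 (visit(C)): cur=C back=1 fwd=0
After 2 (back): cur=HOME back=0 fwd=1
After 3 (visit(S)): cur=S back=1 fwd=0
After 4 (visit(A)): cur=A back=2 fwd=0
After 5 (visit(H)): cur=H back=3 fwd=0
After 6 (back): cur=A back=2 fwd=1
After 7 (forward): cur=H back=3 fwd=0
After 8 (back): cur=A back=2 fwd=1
After 9 (visit(Y)): cur=Y back=3 fwd=0
After 10 (visit(F)): cur=F back=4 fwd=0
After 11 (visit(X)): cur=X back=5 fwd=0
After 12 (back): cur=F back=4 fwd=1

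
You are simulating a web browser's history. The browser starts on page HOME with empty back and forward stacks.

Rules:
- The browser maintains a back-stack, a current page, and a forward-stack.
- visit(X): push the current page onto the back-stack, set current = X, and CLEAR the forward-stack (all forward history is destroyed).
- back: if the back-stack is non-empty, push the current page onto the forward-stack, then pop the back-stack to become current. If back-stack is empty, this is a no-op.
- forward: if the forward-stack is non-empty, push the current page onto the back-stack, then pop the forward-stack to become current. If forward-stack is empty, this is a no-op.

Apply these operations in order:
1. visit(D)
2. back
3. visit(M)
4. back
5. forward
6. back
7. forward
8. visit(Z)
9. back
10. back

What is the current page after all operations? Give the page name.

Answer: HOME

Derivation:
After 1 (visit(D)): cur=D back=1 fwd=0
After 2 (back): cur=HOME back=0 fwd=1
After 3 (visit(M)): cur=M back=1 fwd=0
After 4 (back): cur=HOME back=0 fwd=1
After 5 (forward): cur=M back=1 fwd=0
After 6 (back): cur=HOME back=0 fwd=1
After 7 (forward): cur=M back=1 fwd=0
After 8 (visit(Z)): cur=Z back=2 fwd=0
After 9 (back): cur=M back=1 fwd=1
After 10 (back): cur=HOME back=0 fwd=2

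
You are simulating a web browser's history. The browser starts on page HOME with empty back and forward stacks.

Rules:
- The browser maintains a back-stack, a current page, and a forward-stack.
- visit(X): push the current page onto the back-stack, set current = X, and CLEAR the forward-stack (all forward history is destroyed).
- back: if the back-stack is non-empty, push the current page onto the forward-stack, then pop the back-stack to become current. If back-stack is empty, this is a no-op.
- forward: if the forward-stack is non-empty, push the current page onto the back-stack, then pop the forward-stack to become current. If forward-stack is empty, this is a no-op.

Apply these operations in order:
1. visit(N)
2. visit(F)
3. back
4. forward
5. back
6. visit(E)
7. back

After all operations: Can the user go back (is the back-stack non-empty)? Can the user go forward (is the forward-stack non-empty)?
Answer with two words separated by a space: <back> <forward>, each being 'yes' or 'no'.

After 1 (visit(N)): cur=N back=1 fwd=0
After 2 (visit(F)): cur=F back=2 fwd=0
After 3 (back): cur=N back=1 fwd=1
After 4 (forward): cur=F back=2 fwd=0
After 5 (back): cur=N back=1 fwd=1
After 6 (visit(E)): cur=E back=2 fwd=0
After 7 (back): cur=N back=1 fwd=1

Answer: yes yes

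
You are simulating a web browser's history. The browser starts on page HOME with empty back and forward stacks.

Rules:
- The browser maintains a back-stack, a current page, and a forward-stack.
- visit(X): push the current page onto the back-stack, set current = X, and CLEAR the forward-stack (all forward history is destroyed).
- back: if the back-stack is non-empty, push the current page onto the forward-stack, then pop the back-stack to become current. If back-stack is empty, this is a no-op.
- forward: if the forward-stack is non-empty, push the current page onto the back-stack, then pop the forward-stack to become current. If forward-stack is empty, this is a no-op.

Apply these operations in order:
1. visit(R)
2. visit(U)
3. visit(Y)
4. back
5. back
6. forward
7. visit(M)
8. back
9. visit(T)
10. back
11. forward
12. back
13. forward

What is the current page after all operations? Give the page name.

Answer: T

Derivation:
After 1 (visit(R)): cur=R back=1 fwd=0
After 2 (visit(U)): cur=U back=2 fwd=0
After 3 (visit(Y)): cur=Y back=3 fwd=0
After 4 (back): cur=U back=2 fwd=1
After 5 (back): cur=R back=1 fwd=2
After 6 (forward): cur=U back=2 fwd=1
After 7 (visit(M)): cur=M back=3 fwd=0
After 8 (back): cur=U back=2 fwd=1
After 9 (visit(T)): cur=T back=3 fwd=0
After 10 (back): cur=U back=2 fwd=1
After 11 (forward): cur=T back=3 fwd=0
After 12 (back): cur=U back=2 fwd=1
After 13 (forward): cur=T back=3 fwd=0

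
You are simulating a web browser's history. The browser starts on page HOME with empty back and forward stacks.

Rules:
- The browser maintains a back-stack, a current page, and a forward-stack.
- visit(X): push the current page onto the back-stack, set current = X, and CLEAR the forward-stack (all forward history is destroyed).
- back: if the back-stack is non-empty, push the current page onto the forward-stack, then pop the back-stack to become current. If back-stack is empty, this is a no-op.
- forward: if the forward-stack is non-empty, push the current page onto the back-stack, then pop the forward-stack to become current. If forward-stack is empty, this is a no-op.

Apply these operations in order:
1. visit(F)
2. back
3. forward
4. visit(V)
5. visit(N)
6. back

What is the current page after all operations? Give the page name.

Answer: V

Derivation:
After 1 (visit(F)): cur=F back=1 fwd=0
After 2 (back): cur=HOME back=0 fwd=1
After 3 (forward): cur=F back=1 fwd=0
After 4 (visit(V)): cur=V back=2 fwd=0
After 5 (visit(N)): cur=N back=3 fwd=0
After 6 (back): cur=V back=2 fwd=1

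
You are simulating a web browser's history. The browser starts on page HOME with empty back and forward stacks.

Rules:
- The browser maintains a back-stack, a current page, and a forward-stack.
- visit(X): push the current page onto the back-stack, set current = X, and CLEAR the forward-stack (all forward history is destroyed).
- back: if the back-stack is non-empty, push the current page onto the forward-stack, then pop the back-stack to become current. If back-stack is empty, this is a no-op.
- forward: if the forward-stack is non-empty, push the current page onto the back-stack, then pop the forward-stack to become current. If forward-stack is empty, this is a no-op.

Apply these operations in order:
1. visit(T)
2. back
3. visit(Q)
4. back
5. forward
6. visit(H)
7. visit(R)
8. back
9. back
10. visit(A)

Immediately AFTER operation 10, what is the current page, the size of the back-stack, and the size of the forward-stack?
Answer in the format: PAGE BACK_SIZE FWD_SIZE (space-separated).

After 1 (visit(T)): cur=T back=1 fwd=0
After 2 (back): cur=HOME back=0 fwd=1
After 3 (visit(Q)): cur=Q back=1 fwd=0
After 4 (back): cur=HOME back=0 fwd=1
After 5 (forward): cur=Q back=1 fwd=0
After 6 (visit(H)): cur=H back=2 fwd=0
After 7 (visit(R)): cur=R back=3 fwd=0
After 8 (back): cur=H back=2 fwd=1
After 9 (back): cur=Q back=1 fwd=2
After 10 (visit(A)): cur=A back=2 fwd=0

A 2 0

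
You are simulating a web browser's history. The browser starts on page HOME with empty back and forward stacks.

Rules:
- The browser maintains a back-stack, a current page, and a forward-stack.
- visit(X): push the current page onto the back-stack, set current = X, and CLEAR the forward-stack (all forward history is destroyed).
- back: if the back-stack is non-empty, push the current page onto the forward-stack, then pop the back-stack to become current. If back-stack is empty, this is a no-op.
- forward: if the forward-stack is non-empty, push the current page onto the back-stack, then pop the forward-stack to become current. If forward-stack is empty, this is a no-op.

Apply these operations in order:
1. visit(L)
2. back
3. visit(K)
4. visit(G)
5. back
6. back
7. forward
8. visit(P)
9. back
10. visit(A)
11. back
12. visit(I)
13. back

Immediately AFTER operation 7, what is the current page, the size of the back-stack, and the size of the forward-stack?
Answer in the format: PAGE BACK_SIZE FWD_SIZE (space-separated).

After 1 (visit(L)): cur=L back=1 fwd=0
After 2 (back): cur=HOME back=0 fwd=1
After 3 (visit(K)): cur=K back=1 fwd=0
After 4 (visit(G)): cur=G back=2 fwd=0
After 5 (back): cur=K back=1 fwd=1
After 6 (back): cur=HOME back=0 fwd=2
After 7 (forward): cur=K back=1 fwd=1

K 1 1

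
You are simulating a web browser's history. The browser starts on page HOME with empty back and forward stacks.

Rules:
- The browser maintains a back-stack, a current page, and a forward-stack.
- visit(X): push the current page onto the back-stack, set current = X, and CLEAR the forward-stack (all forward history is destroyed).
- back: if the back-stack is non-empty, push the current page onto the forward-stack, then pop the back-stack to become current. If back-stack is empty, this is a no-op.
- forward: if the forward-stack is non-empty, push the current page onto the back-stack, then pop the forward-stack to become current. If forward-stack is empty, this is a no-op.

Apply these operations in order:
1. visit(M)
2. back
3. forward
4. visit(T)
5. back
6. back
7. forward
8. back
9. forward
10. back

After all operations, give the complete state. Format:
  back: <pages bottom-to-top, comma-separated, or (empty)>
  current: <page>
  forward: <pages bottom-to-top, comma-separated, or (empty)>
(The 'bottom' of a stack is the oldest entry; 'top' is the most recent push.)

Answer: back: (empty)
current: HOME
forward: T,M

Derivation:
After 1 (visit(M)): cur=M back=1 fwd=0
After 2 (back): cur=HOME back=0 fwd=1
After 3 (forward): cur=M back=1 fwd=0
After 4 (visit(T)): cur=T back=2 fwd=0
After 5 (back): cur=M back=1 fwd=1
After 6 (back): cur=HOME back=0 fwd=2
After 7 (forward): cur=M back=1 fwd=1
After 8 (back): cur=HOME back=0 fwd=2
After 9 (forward): cur=M back=1 fwd=1
After 10 (back): cur=HOME back=0 fwd=2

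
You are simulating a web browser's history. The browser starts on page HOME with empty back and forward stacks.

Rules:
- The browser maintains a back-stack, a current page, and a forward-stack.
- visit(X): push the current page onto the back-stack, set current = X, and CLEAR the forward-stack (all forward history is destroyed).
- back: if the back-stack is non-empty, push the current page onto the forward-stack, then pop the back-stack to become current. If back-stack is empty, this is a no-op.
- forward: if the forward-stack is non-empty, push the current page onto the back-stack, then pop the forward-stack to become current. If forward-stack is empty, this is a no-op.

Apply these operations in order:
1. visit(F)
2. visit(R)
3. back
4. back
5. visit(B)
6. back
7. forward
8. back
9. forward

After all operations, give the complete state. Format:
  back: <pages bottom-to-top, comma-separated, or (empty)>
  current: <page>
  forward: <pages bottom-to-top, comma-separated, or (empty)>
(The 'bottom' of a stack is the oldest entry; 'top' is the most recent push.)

After 1 (visit(F)): cur=F back=1 fwd=0
After 2 (visit(R)): cur=R back=2 fwd=0
After 3 (back): cur=F back=1 fwd=1
After 4 (back): cur=HOME back=0 fwd=2
After 5 (visit(B)): cur=B back=1 fwd=0
After 6 (back): cur=HOME back=0 fwd=1
After 7 (forward): cur=B back=1 fwd=0
After 8 (back): cur=HOME back=0 fwd=1
After 9 (forward): cur=B back=1 fwd=0

Answer: back: HOME
current: B
forward: (empty)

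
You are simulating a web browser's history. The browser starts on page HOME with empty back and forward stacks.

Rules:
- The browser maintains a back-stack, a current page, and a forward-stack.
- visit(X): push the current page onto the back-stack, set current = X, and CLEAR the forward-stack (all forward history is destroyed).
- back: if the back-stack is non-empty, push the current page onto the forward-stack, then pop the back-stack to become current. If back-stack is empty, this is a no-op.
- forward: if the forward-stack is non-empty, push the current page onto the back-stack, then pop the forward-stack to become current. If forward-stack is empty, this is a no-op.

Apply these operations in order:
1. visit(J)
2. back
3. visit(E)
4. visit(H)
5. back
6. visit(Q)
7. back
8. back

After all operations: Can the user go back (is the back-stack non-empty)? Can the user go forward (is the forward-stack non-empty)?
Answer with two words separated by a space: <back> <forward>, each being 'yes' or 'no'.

Answer: no yes

Derivation:
After 1 (visit(J)): cur=J back=1 fwd=0
After 2 (back): cur=HOME back=0 fwd=1
After 3 (visit(E)): cur=E back=1 fwd=0
After 4 (visit(H)): cur=H back=2 fwd=0
After 5 (back): cur=E back=1 fwd=1
After 6 (visit(Q)): cur=Q back=2 fwd=0
After 7 (back): cur=E back=1 fwd=1
After 8 (back): cur=HOME back=0 fwd=2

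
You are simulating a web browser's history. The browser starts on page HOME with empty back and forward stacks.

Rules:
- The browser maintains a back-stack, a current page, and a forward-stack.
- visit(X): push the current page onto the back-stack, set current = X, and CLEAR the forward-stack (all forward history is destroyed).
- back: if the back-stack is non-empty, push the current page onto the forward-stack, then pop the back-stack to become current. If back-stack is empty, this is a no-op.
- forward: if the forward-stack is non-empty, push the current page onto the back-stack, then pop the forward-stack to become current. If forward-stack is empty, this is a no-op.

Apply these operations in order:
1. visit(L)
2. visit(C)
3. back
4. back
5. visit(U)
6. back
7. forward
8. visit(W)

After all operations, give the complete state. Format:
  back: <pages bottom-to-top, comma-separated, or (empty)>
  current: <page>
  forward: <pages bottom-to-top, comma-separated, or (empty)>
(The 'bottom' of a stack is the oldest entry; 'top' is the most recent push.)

After 1 (visit(L)): cur=L back=1 fwd=0
After 2 (visit(C)): cur=C back=2 fwd=0
After 3 (back): cur=L back=1 fwd=1
After 4 (back): cur=HOME back=0 fwd=2
After 5 (visit(U)): cur=U back=1 fwd=0
After 6 (back): cur=HOME back=0 fwd=1
After 7 (forward): cur=U back=1 fwd=0
After 8 (visit(W)): cur=W back=2 fwd=0

Answer: back: HOME,U
current: W
forward: (empty)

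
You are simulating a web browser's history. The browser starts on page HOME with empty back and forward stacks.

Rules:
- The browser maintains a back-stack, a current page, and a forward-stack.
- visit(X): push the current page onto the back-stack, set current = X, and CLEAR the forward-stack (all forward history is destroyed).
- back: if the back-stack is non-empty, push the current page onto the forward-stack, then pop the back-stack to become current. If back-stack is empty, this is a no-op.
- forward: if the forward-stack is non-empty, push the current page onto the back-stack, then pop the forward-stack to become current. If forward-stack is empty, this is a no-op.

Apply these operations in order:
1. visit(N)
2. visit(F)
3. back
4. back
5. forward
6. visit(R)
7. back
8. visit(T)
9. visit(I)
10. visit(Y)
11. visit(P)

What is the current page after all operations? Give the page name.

Answer: P

Derivation:
After 1 (visit(N)): cur=N back=1 fwd=0
After 2 (visit(F)): cur=F back=2 fwd=0
After 3 (back): cur=N back=1 fwd=1
After 4 (back): cur=HOME back=0 fwd=2
After 5 (forward): cur=N back=1 fwd=1
After 6 (visit(R)): cur=R back=2 fwd=0
After 7 (back): cur=N back=1 fwd=1
After 8 (visit(T)): cur=T back=2 fwd=0
After 9 (visit(I)): cur=I back=3 fwd=0
After 10 (visit(Y)): cur=Y back=4 fwd=0
After 11 (visit(P)): cur=P back=5 fwd=0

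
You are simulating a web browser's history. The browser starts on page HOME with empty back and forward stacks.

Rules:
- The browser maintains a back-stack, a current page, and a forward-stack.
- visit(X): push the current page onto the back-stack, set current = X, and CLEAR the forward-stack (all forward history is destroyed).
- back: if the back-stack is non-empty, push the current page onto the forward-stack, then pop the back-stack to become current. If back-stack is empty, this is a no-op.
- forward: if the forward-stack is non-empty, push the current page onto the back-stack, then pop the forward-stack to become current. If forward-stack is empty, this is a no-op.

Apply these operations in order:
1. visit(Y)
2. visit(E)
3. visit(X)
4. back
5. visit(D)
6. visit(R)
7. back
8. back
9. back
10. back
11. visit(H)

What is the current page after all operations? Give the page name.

Answer: H

Derivation:
After 1 (visit(Y)): cur=Y back=1 fwd=0
After 2 (visit(E)): cur=E back=2 fwd=0
After 3 (visit(X)): cur=X back=3 fwd=0
After 4 (back): cur=E back=2 fwd=1
After 5 (visit(D)): cur=D back=3 fwd=0
After 6 (visit(R)): cur=R back=4 fwd=0
After 7 (back): cur=D back=3 fwd=1
After 8 (back): cur=E back=2 fwd=2
After 9 (back): cur=Y back=1 fwd=3
After 10 (back): cur=HOME back=0 fwd=4
After 11 (visit(H)): cur=H back=1 fwd=0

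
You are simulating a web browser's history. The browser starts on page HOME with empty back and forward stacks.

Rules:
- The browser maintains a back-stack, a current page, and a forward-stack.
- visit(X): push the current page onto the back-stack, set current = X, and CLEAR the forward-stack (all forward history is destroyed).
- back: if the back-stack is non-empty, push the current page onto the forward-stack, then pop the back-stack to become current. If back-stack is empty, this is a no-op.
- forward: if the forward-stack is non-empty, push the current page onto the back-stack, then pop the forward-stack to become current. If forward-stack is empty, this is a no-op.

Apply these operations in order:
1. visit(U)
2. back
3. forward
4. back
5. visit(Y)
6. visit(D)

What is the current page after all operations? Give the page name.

Answer: D

Derivation:
After 1 (visit(U)): cur=U back=1 fwd=0
After 2 (back): cur=HOME back=0 fwd=1
After 3 (forward): cur=U back=1 fwd=0
After 4 (back): cur=HOME back=0 fwd=1
After 5 (visit(Y)): cur=Y back=1 fwd=0
After 6 (visit(D)): cur=D back=2 fwd=0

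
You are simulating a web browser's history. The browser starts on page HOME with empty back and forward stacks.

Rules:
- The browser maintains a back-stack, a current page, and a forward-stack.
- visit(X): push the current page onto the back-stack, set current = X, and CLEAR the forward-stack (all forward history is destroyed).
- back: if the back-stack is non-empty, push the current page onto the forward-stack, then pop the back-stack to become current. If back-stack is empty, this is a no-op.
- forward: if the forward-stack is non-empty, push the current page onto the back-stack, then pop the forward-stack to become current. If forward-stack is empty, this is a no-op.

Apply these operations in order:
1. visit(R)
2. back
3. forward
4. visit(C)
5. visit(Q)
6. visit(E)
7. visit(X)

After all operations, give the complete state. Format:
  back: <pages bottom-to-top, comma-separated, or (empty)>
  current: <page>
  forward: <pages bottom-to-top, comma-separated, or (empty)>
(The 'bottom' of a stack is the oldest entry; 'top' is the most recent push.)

After 1 (visit(R)): cur=R back=1 fwd=0
After 2 (back): cur=HOME back=0 fwd=1
After 3 (forward): cur=R back=1 fwd=0
After 4 (visit(C)): cur=C back=2 fwd=0
After 5 (visit(Q)): cur=Q back=3 fwd=0
After 6 (visit(E)): cur=E back=4 fwd=0
After 7 (visit(X)): cur=X back=5 fwd=0

Answer: back: HOME,R,C,Q,E
current: X
forward: (empty)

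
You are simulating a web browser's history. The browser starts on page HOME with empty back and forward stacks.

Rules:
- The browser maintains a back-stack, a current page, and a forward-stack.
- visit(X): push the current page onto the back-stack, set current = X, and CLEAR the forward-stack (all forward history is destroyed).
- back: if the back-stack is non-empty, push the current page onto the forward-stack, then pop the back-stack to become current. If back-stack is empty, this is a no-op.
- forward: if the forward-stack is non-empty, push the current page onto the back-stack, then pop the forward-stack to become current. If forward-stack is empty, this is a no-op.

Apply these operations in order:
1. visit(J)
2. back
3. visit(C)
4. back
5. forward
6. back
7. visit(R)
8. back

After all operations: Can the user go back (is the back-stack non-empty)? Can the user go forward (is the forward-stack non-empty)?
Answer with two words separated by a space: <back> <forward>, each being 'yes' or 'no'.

Answer: no yes

Derivation:
After 1 (visit(J)): cur=J back=1 fwd=0
After 2 (back): cur=HOME back=0 fwd=1
After 3 (visit(C)): cur=C back=1 fwd=0
After 4 (back): cur=HOME back=0 fwd=1
After 5 (forward): cur=C back=1 fwd=0
After 6 (back): cur=HOME back=0 fwd=1
After 7 (visit(R)): cur=R back=1 fwd=0
After 8 (back): cur=HOME back=0 fwd=1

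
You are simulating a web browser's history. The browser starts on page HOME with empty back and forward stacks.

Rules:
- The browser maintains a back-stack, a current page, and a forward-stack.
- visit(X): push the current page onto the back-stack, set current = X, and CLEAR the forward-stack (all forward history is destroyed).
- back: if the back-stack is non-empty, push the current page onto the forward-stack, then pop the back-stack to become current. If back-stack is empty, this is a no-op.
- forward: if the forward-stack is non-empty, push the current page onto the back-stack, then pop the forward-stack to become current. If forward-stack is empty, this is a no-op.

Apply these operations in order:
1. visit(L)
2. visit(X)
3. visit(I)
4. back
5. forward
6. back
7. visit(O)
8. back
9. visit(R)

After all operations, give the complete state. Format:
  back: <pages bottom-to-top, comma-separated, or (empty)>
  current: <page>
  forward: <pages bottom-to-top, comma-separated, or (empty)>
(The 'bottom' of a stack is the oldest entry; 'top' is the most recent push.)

Answer: back: HOME,L,X
current: R
forward: (empty)

Derivation:
After 1 (visit(L)): cur=L back=1 fwd=0
After 2 (visit(X)): cur=X back=2 fwd=0
After 3 (visit(I)): cur=I back=3 fwd=0
After 4 (back): cur=X back=2 fwd=1
After 5 (forward): cur=I back=3 fwd=0
After 6 (back): cur=X back=2 fwd=1
After 7 (visit(O)): cur=O back=3 fwd=0
After 8 (back): cur=X back=2 fwd=1
After 9 (visit(R)): cur=R back=3 fwd=0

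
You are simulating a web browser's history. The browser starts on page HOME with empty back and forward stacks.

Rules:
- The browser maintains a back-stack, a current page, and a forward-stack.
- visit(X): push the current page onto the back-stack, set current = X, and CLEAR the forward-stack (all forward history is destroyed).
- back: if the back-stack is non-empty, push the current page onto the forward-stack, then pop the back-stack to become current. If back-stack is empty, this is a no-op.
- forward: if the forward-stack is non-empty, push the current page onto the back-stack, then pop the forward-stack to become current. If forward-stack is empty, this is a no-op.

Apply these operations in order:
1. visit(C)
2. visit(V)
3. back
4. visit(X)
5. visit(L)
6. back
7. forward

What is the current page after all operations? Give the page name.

Answer: L

Derivation:
After 1 (visit(C)): cur=C back=1 fwd=0
After 2 (visit(V)): cur=V back=2 fwd=0
After 3 (back): cur=C back=1 fwd=1
After 4 (visit(X)): cur=X back=2 fwd=0
After 5 (visit(L)): cur=L back=3 fwd=0
After 6 (back): cur=X back=2 fwd=1
After 7 (forward): cur=L back=3 fwd=0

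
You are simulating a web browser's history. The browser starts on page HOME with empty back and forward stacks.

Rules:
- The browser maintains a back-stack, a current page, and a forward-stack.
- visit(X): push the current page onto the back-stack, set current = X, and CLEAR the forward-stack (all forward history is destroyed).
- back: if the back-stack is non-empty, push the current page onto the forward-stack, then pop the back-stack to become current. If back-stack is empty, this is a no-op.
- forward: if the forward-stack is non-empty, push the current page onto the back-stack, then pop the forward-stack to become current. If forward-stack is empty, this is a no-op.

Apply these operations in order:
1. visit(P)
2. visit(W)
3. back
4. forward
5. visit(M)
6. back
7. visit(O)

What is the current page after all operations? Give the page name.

Answer: O

Derivation:
After 1 (visit(P)): cur=P back=1 fwd=0
After 2 (visit(W)): cur=W back=2 fwd=0
After 3 (back): cur=P back=1 fwd=1
After 4 (forward): cur=W back=2 fwd=0
After 5 (visit(M)): cur=M back=3 fwd=0
After 6 (back): cur=W back=2 fwd=1
After 7 (visit(O)): cur=O back=3 fwd=0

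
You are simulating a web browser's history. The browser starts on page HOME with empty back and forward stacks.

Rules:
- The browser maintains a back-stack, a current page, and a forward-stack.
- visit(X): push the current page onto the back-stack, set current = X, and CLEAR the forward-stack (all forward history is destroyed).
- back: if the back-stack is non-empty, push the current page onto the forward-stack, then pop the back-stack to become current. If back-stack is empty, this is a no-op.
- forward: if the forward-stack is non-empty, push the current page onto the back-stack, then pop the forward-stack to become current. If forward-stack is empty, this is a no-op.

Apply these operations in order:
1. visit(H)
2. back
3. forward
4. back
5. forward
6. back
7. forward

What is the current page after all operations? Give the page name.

Answer: H

Derivation:
After 1 (visit(H)): cur=H back=1 fwd=0
After 2 (back): cur=HOME back=0 fwd=1
After 3 (forward): cur=H back=1 fwd=0
After 4 (back): cur=HOME back=0 fwd=1
After 5 (forward): cur=H back=1 fwd=0
After 6 (back): cur=HOME back=0 fwd=1
After 7 (forward): cur=H back=1 fwd=0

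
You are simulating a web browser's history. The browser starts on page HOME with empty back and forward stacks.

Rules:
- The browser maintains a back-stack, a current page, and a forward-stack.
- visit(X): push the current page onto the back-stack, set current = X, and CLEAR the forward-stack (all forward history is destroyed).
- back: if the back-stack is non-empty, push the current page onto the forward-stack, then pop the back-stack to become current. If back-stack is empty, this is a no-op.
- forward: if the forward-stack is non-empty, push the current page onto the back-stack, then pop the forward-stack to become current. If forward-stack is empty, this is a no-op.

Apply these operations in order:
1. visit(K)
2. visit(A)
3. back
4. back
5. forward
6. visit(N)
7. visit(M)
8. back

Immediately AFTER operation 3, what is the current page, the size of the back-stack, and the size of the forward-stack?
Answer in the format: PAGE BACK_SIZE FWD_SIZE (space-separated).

After 1 (visit(K)): cur=K back=1 fwd=0
After 2 (visit(A)): cur=A back=2 fwd=0
After 3 (back): cur=K back=1 fwd=1

K 1 1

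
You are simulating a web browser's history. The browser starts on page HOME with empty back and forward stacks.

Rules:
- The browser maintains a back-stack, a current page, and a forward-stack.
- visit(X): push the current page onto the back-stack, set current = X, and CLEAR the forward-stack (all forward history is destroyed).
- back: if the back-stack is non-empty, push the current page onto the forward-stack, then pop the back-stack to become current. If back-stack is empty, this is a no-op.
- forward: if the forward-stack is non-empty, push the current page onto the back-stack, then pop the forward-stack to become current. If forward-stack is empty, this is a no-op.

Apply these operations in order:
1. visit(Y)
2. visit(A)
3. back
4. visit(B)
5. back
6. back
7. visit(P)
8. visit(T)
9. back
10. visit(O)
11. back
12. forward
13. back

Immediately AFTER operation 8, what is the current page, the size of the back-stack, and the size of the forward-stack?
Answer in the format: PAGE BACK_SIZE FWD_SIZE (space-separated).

After 1 (visit(Y)): cur=Y back=1 fwd=0
After 2 (visit(A)): cur=A back=2 fwd=0
After 3 (back): cur=Y back=1 fwd=1
After 4 (visit(B)): cur=B back=2 fwd=0
After 5 (back): cur=Y back=1 fwd=1
After 6 (back): cur=HOME back=0 fwd=2
After 7 (visit(P)): cur=P back=1 fwd=0
After 8 (visit(T)): cur=T back=2 fwd=0

T 2 0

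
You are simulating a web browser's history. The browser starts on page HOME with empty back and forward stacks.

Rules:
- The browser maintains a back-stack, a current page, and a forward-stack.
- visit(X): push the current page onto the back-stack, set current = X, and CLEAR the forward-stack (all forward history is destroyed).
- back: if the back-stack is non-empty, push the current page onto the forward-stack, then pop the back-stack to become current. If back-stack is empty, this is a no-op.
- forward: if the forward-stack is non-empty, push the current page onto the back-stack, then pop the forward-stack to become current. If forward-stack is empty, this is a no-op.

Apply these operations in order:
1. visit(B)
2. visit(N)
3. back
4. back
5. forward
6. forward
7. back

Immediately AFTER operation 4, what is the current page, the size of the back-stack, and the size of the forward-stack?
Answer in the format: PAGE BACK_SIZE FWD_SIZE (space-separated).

After 1 (visit(B)): cur=B back=1 fwd=0
After 2 (visit(N)): cur=N back=2 fwd=0
After 3 (back): cur=B back=1 fwd=1
After 4 (back): cur=HOME back=0 fwd=2

HOME 0 2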